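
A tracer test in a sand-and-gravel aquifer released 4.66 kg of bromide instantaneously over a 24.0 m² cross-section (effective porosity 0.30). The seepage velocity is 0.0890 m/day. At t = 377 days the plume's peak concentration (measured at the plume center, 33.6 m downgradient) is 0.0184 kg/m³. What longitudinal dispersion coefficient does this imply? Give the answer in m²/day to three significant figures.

At the plume center C_max = M/(n_e·A·√(4πDt)), so D = M²/(4πt·(n_e·A·C_max)²).
n_e·A·C_max = 0.30 × 24.0 × 0.0184 = 0.1325 kg/m.
D = 4.66²/(4π × 377 × 0.1325²) = 0.261 m²/day.

0.261 m²/day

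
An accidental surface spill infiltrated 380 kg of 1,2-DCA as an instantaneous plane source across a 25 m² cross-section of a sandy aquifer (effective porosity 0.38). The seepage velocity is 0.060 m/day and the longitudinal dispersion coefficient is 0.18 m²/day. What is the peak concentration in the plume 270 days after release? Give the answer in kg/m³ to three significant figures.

The peak of an instantaneous 1D plume sits at x = vt; there the Gaussian factor is 1 and C_max = M/(n_e·A·√(4πDt)), where n_e·A is the pore area the mass is dissolved in.
√(4πDt) = √(4π × 0.18 × 270) = 24.71 m, so C_max = 380/(0.38 × 25 × 24.71) = 1.62 kg/m³.

1.62 kg/m³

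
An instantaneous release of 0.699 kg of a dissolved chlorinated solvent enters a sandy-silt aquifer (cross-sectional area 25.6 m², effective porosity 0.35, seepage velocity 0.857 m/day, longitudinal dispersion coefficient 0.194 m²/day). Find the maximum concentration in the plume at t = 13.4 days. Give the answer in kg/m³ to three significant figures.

The peak of an instantaneous 1D plume sits at x = vt; there the Gaussian factor is 1 and C_max = M/(n_e·A·√(4πDt)), where n_e·A is the pore area the mass is dissolved in.
√(4πDt) = √(4π × 0.194 × 13.4) = 5.716 m, so C_max = 0.699/(0.35 × 25.6 × 5.716) = 0.0136 kg/m³.

0.0136 kg/m³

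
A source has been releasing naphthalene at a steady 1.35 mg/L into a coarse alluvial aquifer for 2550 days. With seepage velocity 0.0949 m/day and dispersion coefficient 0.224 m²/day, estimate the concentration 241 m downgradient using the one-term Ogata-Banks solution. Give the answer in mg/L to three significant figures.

0.691 mg/L

For a continuous step input, C/C₀ ≈ ½·erfc((x−vt)/(2√(Dt))).
vt = 0.0949 × 2550 = 241.995 m and 2√(Dt) = 2√(0.224 × 2550) = 47.80 m.
Argument (x−vt)/(2√(Dt)) = (241 − 241.995)/47.80 = -0.02082; ½·erfc(-0.02082) = 0.5117.
C = 1.35 × 0.5117 = 0.691 mg/L.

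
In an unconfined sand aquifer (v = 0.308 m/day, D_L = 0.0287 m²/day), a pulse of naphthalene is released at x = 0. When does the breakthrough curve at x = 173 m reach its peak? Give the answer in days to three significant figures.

561 days

For the 1D instantaneous-source solution, setting ∂C/∂t = 0 at fixed x gives v²t² + 2Dt − x² = 0, so t = (√(D² + v²x²) − D)/v².
√(D² + v²x²) = √(0.0287² + 0.308² × 173²) = 53.28; v² = 0.094864.
t = (53.28 − 0.0287)/0.094864 = 561 days (vs. the pure-advection estimate x/v = 562 d).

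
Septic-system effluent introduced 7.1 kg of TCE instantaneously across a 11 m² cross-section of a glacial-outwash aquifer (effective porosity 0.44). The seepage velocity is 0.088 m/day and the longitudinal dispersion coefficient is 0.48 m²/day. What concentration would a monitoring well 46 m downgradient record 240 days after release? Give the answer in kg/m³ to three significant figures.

0.0101 kg/m³

For an instantaneous plane source, C(x,t) = M/(n_e·A·√(4πDt)) · exp(−(x−vt)²/(4Dt)), with n_e·A the pore (flow) area.
Plume center vt = 0.088 × 240 = 21.12 m, so the well at 46 m is 24.88 m downgradient of the peak.
√(4πDt) = 38.05 m, giving peak height M/(n_e·A·√(4πDt)) = 7.1/(0.44 × 11 × 38.05) = 0.03855 kg/m³.
(x−vt)²/(4Dt) = (24.88)²/(4 × 0.48 × 240) = 1.343; exp(−1.343) = 0.2611.
C = 0.03855 × 0.2611 = 0.0101 kg/m³.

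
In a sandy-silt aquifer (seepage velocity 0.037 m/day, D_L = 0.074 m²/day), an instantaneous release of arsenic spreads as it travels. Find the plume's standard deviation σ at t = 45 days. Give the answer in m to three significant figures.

2.58 m

Dispersive spreading gives a Gaussian with σ² = 2Dt; advection only shifts the center.
σ = √(2 × 0.074 × 45) = 2.58 m.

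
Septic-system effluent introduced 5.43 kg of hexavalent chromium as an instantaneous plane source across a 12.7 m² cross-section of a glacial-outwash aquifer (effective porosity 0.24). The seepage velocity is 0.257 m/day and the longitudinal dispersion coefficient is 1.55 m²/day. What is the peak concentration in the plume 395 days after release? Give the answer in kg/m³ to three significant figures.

The peak of an instantaneous 1D plume sits at x = vt; there the Gaussian factor is 1 and C_max = M/(n_e·A·√(4πDt)), where n_e·A is the pore area the mass is dissolved in.
√(4πDt) = √(4π × 1.55 × 395) = 87.71 m, so C_max = 5.43/(0.24 × 12.7 × 87.71) = 0.0203 kg/m³.

0.0203 kg/m³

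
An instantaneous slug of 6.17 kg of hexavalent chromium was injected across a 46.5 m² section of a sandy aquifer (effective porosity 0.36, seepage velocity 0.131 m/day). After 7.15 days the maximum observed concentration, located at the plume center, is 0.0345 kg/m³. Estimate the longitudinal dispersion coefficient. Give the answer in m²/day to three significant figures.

1.27 m²/day

At the plume center C_max = M/(n_e·A·√(4πDt)), so D = M²/(4πt·(n_e·A·C_max)²).
n_e·A·C_max = 0.36 × 46.5 × 0.0345 = 0.5775 kg/m.
D = 6.17²/(4π × 7.15 × 0.5775²) = 1.27 m²/day.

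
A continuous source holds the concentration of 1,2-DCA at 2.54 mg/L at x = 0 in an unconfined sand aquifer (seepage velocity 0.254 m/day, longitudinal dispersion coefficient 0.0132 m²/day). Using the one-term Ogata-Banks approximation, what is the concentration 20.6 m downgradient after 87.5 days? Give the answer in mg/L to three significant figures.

For a continuous step input, C/C₀ ≈ ½·erfc((x−vt)/(2√(Dt))).
vt = 0.254 × 87.5 = 22.225 m and 2√(Dt) = 2√(0.0132 × 87.5) = 2.149 m.
Argument (x−vt)/(2√(Dt)) = (20.6 − 22.225)/2.149 = -0.7562; ½·erfc(-0.7562) = 0.8576.
C = 2.54 × 0.8576 = 2.18 mg/L.

2.18 mg/L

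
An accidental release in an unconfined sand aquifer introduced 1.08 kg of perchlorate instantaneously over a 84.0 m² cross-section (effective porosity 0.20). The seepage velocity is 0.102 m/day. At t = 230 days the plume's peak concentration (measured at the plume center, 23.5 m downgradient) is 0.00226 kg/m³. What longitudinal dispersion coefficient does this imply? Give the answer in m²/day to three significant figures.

At the plume center C_max = M/(n_e·A·√(4πDt)), so D = M²/(4πt·(n_e·A·C_max)²).
n_e·A·C_max = 0.20 × 84.0 × 0.00226 = 0.03797 kg/m.
D = 1.08²/(4π × 230 × 0.03797²) = 0.280 m²/day.

0.280 m²/day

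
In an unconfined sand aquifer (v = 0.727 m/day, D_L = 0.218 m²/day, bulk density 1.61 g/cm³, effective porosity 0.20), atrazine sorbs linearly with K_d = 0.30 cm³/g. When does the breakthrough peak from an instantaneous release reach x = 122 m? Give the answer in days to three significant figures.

Retardation factor R = 1 + ρ_b·K_d/n = 1 + 1.61 × 0.30/0.20 = 3.415.
Sorption retards both mechanisms: v_R = v/R = 0.2129 m/day, D_R = D/R = 0.06384 m²/day.
Peak time from v_R²t² + 2D_R t − x² = 0: t = (√(D_R² + v_R²x²) − D_R)/v_R².
√(D_R² + v_R²x²) = √(0.06384² + 0.2129² × 122²) = 25.97; v_R² = 0.04533.
t = (25.97 − 0.06384)/0.04533 = 572 days.

572 days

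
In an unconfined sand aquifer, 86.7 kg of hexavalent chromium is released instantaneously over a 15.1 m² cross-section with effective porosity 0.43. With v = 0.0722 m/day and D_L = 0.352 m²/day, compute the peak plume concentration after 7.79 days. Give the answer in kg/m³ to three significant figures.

The peak of an instantaneous 1D plume sits at x = vt; there the Gaussian factor is 1 and C_max = M/(n_e·A·√(4πDt)), where n_e·A is the pore area the mass is dissolved in.
√(4πDt) = √(4π × 0.352 × 7.79) = 5.870 m, so C_max = 86.7/(0.43 × 15.1 × 5.870) = 2.27 kg/m³.

2.27 kg/m³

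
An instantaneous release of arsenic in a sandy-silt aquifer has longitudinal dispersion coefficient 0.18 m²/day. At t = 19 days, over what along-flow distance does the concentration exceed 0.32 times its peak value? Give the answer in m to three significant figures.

7.90 m

The plume is Gaussian with σ = √(2Dt) = √(2 × 0.18 × 19) = 2.615 m.
C/C_peak = exp(−Δx²/(2σ²)) = 0.32 ⇒ Δx = σ·√(−2 ln 0.32) = 2.615 × 1.510 = 3.949 m.
Width = 2Δx = 7.90 m.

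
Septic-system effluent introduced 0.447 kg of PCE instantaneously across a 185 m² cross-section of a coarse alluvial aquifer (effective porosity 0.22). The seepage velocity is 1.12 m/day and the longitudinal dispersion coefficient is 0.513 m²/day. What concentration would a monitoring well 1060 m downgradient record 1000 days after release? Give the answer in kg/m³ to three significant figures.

For an instantaneous plane source, C(x,t) = M/(n_e·A·√(4πDt)) · exp(−(x−vt)²/(4Dt)), with n_e·A the pore (flow) area.
Plume center vt = 1.12 × 1000 = 1120 m, so the well at 1060 m is 60 m upgradient of the peak.
√(4πDt) = 80.29 m, giving peak height M/(n_e·A·√(4πDt)) = 0.447/(0.22 × 185 × 80.29) = 0.0001368 kg/m³.
(x−vt)²/(4Dt) = (-60)²/(4 × 0.513 × 1000) = 1.754; exp(−1.754) = 0.1731.
C = 0.0001368 × 0.1731 = 2.37e-05 kg/m³.

2.37e-05 kg/m³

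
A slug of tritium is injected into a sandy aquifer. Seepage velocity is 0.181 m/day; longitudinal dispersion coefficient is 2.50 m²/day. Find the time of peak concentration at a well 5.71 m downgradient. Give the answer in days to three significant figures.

6.26 days

For the 1D instantaneous-source solution, setting ∂C/∂t = 0 at fixed x gives v²t² + 2Dt − x² = 0, so t = (√(D² + v²x²) − D)/v².
√(D² + v²x²) = √(2.50² + 0.181² × 5.71²) = 2.705; v² = 0.032761.
t = (2.705 − 2.50)/0.032761 = 6.26 days (vs. the pure-advection estimate x/v = 31.5 d).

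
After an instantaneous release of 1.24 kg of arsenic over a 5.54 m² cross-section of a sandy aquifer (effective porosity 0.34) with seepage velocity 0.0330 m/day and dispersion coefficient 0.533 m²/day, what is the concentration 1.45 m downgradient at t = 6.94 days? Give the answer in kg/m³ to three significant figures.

0.0873 kg/m³

For an instantaneous plane source, C(x,t) = M/(n_e·A·√(4πDt)) · exp(−(x−vt)²/(4Dt)), with n_e·A the pore (flow) area.
Plume center vt = 0.0330 × 6.94 = 0.22902 m, so the well at 1.45 m is 1.22098 m downgradient of the peak.
√(4πDt) = 6.818 m, giving peak height M/(n_e·A·√(4πDt)) = 1.24/(0.34 × 5.54 × 6.818) = 0.09656 kg/m³.
(x−vt)²/(4Dt) = (1.22098)²/(4 × 0.533 × 6.94) = 0.1008; exp(−0.1008) = 0.9041.
C = 0.09656 × 0.9041 = 0.0873 kg/m³.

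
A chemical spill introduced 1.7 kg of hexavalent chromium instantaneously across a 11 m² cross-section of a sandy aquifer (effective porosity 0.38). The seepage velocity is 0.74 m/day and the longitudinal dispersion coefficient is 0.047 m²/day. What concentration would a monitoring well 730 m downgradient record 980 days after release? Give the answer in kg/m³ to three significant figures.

0.0149 kg/m³

For an instantaneous plane source, C(x,t) = M/(n_e·A·√(4πDt)) · exp(−(x−vt)²/(4Dt)), with n_e·A the pore (flow) area.
Plume center vt = 0.74 × 980 = 725.2 m, so the well at 730 m is 4.8 m downgradient of the peak.
√(4πDt) = 24.06 m, giving peak height M/(n_e·A·√(4πDt)) = 1.7/(0.38 × 11 × 24.06) = 0.01690 kg/m³.
(x−vt)²/(4Dt) = (4.8)²/(4 × 0.047 × 980) = 0.1251; exp(−0.1251) = 0.8824.
C = 0.01690 × 0.8824 = 0.0149 kg/m³.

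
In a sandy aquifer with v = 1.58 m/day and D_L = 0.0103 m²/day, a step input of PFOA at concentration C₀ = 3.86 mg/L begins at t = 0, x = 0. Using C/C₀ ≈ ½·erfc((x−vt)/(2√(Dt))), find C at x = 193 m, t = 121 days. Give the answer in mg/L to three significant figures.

For a continuous step input, C/C₀ ≈ ½·erfc((x−vt)/(2√(Dt))).
vt = 1.58 × 121 = 191.18 m and 2√(Dt) = 2√(0.0103 × 121) = 2.233 m.
Argument (x−vt)/(2√(Dt)) = (193 − 191.18)/2.233 = 0.8150; ½·erfc(0.8150) = 0.1245.
C = 3.86 × 0.1245 = 0.481 mg/L.

0.481 mg/L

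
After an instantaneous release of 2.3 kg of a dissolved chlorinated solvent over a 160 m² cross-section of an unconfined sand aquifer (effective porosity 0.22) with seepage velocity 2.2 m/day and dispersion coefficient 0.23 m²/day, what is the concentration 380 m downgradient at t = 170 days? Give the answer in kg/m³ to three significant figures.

For an instantaneous plane source, C(x,t) = M/(n_e·A·√(4πDt)) · exp(−(x−vt)²/(4Dt)), with n_e·A the pore (flow) area.
Plume center vt = 2.2 × 170 = 374 m, so the well at 380 m is 6 m downgradient of the peak.
√(4πDt) = 22.17 m, giving peak height M/(n_e·A·√(4πDt)) = 2.3/(0.22 × 160 × 22.17) = 0.002947 kg/m³.
(x−vt)²/(4Dt) = (6)²/(4 × 0.23 × 170) = 0.2302; exp(−0.2302) = 0.7944.
C = 0.002947 × 0.7944 = 0.00234 kg/m³.

0.00234 kg/m³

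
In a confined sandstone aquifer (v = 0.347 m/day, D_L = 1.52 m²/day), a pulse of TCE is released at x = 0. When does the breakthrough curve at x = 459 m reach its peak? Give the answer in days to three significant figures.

1310 days

For the 1D instantaneous-source solution, setting ∂C/∂t = 0 at fixed x gives v²t² + 2Dt − x² = 0, so t = (√(D² + v²x²) − D)/v².
√(D² + v²x²) = √(1.52² + 0.347² × 459²) = 159.3; v² = 0.120409.
t = (159.3 − 1.52)/0.120409 = 1310 days (vs. the pure-advection estimate x/v = 1320 d).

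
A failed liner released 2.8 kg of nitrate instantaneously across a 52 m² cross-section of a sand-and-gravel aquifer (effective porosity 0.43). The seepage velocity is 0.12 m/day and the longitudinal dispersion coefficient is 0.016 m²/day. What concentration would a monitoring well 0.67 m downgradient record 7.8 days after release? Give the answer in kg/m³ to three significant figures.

For an instantaneous plane source, C(x,t) = M/(n_e·A·√(4πDt)) · exp(−(x−vt)²/(4Dt)), with n_e·A the pore (flow) area.
Plume center vt = 0.12 × 7.8 = 0.936 m, so the well at 0.67 m is 0.266 m upgradient of the peak.
√(4πDt) = 1.252 m, giving peak height M/(n_e·A·√(4πDt)) = 2.8/(0.43 × 52 × 1.252) = 0.1000 kg/m³.
(x−vt)²/(4Dt) = (-0.266)²/(4 × 0.016 × 7.8) = 0.1417; exp(−0.1417) = 0.8679.
C = 0.1000 × 0.8679 = 0.0868 kg/m³.

0.0868 kg/m³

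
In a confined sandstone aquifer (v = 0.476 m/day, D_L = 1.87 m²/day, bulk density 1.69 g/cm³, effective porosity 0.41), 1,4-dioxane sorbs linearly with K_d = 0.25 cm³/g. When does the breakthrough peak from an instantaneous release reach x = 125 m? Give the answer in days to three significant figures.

517 days

Retardation factor R = 1 + ρ_b·K_d/n = 1 + 1.69 × 0.25/0.41 = 2.030.
Sorption retards both mechanisms: v_R = v/R = 0.2345 m/day, D_R = D/R = 0.9212 m²/day.
Peak time from v_R²t² + 2D_R t − x² = 0: t = (√(D_R² + v_R²x²) − D_R)/v_R².
√(D_R² + v_R²x²) = √(0.9212² + 0.2345² × 125²) = 29.33; v_R² = 0.05499.
t = (29.33 − 0.9212)/0.05499 = 517 days.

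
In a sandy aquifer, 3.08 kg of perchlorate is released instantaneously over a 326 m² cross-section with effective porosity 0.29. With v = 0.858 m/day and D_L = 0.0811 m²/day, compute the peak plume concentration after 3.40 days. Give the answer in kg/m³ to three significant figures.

0.0175 kg/m³

The peak of an instantaneous 1D plume sits at x = vt; there the Gaussian factor is 1 and C_max = M/(n_e·A·√(4πDt)), where n_e·A is the pore area the mass is dissolved in.
√(4πDt) = √(4π × 0.0811 × 3.40) = 1.861 m, so C_max = 3.08/(0.29 × 326 × 1.861) = 0.0175 kg/m³.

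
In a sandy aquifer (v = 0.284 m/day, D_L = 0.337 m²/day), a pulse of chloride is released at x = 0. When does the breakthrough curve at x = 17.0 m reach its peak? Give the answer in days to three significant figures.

For the 1D instantaneous-source solution, setting ∂C/∂t = 0 at fixed x gives v²t² + 2Dt − x² = 0, so t = (√(D² + v²x²) − D)/v².
√(D² + v²x²) = √(0.337² + 0.284² × 17.0²) = 4.840; v² = 0.080656.
t = (4.840 − 0.337)/0.080656 = 55.8 days (vs. the pure-advection estimate x/v = 59.9 d).

55.8 days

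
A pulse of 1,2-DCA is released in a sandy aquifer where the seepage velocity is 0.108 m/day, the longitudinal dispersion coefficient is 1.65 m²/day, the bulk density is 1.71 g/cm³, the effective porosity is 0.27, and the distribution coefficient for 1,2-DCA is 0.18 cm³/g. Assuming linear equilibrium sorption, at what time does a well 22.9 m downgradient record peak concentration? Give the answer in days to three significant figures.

Retardation factor R = 1 + ρ_b·K_d/n = 1 + 1.71 × 0.18/0.27 = 2.140.
Sorption retards both mechanisms: v_R = v/R = 0.05047 m/day, D_R = D/R = 0.7710 m²/day.
Peak time from v_R²t² + 2D_R t − x² = 0: t = (√(D_R² + v_R²x²) − D_R)/v_R².
√(D_R² + v_R²x²) = √(0.7710² + 0.05047² × 22.9²) = 1.389; v_R² = 0.002547.
t = (1.389 − 0.7710)/0.002547 = 243 days.

243 days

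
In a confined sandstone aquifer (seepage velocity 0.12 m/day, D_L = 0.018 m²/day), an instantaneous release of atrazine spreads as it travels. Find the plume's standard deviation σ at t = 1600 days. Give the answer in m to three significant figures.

Dispersive spreading gives a Gaussian with σ² = 2Dt; advection only shifts the center.
σ = √(2 × 0.018 × 1600) = 7.59 m.

7.59 m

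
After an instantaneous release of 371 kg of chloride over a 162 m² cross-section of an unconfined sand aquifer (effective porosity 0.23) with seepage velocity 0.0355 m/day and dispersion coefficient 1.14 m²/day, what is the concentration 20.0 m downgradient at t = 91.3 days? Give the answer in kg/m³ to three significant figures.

For an instantaneous plane source, C(x,t) = M/(n_e·A·√(4πDt)) · exp(−(x−vt)²/(4Dt)), with n_e·A the pore (flow) area.
Plume center vt = 0.0355 × 91.3 = 3.24115 m, so the well at 20.0 m is 16.75885 m downgradient of the peak.
√(4πDt) = 36.17 m, giving peak height M/(n_e·A·√(4πDt)) = 371/(0.23 × 162 × 36.17) = 0.2753 kg/m³.
(x−vt)²/(4Dt) = (16.75885)²/(4 × 1.14 × 91.3) = 0.6746; exp(−0.6746) = 0.5094.
C = 0.2753 × 0.5094 = 0.140 kg/m³.

0.140 kg/m³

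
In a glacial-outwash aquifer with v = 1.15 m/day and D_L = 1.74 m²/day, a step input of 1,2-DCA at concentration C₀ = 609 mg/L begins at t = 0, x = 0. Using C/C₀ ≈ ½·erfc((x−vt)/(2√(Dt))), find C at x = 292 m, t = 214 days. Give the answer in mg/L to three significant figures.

For a continuous step input, C/C₀ ≈ ½·erfc((x−vt)/(2√(Dt))).
vt = 1.15 × 214 = 246.1 m and 2√(Dt) = 2√(1.74 × 214) = 38.59 m.
Argument (x−vt)/(2√(Dt)) = (292 − 246.1)/38.59 = 1.189; ½·erfc(1.189) = 0.04633.
C = 609 × 0.04633 = 28.2 mg/L.

28.2 mg/L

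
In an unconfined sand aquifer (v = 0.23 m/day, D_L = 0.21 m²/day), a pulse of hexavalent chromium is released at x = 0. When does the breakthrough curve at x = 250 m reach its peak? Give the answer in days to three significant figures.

1080 days

For the 1D instantaneous-source solution, setting ∂C/∂t = 0 at fixed x gives v²t² + 2Dt − x² = 0, so t = (√(D² + v²x²) − D)/v².
√(D² + v²x²) = √(0.21² + 0.23² × 250²) = 57.50; v² = 0.0529.
t = (57.50 − 0.21)/0.0529 = 1080 days (vs. the pure-advection estimate x/v = 1090 d).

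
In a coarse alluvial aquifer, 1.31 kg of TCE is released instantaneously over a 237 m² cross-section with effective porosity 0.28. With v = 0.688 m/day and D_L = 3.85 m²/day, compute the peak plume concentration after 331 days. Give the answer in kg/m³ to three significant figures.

0.000156 kg/m³

The peak of an instantaneous 1D plume sits at x = vt; there the Gaussian factor is 1 and C_max = M/(n_e·A·√(4πDt)), where n_e·A is the pore area the mass is dissolved in.
√(4πDt) = √(4π × 3.85 × 331) = 126.5 m, so C_max = 1.31/(0.28 × 237 × 126.5) = 0.000156 kg/m³.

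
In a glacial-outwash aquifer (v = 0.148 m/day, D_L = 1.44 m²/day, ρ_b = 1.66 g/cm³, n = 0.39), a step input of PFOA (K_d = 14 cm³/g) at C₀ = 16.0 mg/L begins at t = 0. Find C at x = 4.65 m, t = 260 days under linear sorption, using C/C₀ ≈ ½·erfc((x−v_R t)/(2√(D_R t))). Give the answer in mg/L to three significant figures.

2.03 mg/L

Retardation factor R = 1 + ρ_b·K_d/n = 1 + 1.66 × 14/0.39 = 60.59.
Sorption retards both mechanisms: v_R = v/R = 0.002443 m/day, D_R = D/R = 0.02377 m²/day.
v_R·t = 0.002443 × 260 = 0.63518 m; 2√(D_R t) = 4.972 m; argument = (4.65 − 0.63518)/4.972 = 0.8075.
C = C₀ × ½·erfc(0.8075) = 16.0 × 0.1267 = 2.03 mg/L.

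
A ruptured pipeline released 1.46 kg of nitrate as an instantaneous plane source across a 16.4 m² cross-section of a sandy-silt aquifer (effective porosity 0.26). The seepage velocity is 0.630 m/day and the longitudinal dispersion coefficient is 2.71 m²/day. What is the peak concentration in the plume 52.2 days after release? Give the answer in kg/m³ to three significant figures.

The peak of an instantaneous 1D plume sits at x = vt; there the Gaussian factor is 1 and C_max = M/(n_e·A·√(4πDt)), where n_e·A is the pore area the mass is dissolved in.
√(4πDt) = √(4π × 2.71 × 52.2) = 42.16 m, so C_max = 1.46/(0.26 × 16.4 × 42.16) = 0.00812 kg/m³.

0.00812 kg/m³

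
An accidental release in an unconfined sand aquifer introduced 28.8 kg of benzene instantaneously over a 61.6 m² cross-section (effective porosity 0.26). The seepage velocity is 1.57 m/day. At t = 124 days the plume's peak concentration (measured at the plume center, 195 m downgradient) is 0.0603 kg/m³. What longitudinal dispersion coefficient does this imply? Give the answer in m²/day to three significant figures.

0.571 m²/day

At the plume center C_max = M/(n_e·A·√(4πDt)), so D = M²/(4πt·(n_e·A·C_max)²).
n_e·A·C_max = 0.26 × 61.6 × 0.0603 = 0.9658 kg/m.
D = 28.8²/(4π × 124 × 0.9658²) = 0.571 m²/day.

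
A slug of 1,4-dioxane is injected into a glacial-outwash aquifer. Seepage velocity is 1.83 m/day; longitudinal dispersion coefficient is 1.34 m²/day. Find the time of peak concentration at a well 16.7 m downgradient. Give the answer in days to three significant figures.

8.73 days

For the 1D instantaneous-source solution, setting ∂C/∂t = 0 at fixed x gives v²t² + 2Dt − x² = 0, so t = (√(D² + v²x²) − D)/v².
√(D² + v²x²) = √(1.34² + 1.83² × 16.7²) = 30.59; v² = 3.3489.
t = (30.59 − 1.34)/3.3489 = 8.73 days (vs. the pure-advection estimate x/v = 9.13 d).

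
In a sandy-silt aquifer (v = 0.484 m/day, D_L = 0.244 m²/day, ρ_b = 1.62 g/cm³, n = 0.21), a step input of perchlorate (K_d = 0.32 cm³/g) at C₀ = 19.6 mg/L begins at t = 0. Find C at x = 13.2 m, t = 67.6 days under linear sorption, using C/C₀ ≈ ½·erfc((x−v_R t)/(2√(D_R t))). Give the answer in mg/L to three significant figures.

Retardation factor R = 1 + ρ_b·K_d/n = 1 + 1.62 × 0.32/0.21 = 3.469.
Sorption retards both mechanisms: v_R = v/R = 0.1395 m/day, D_R = D/R = 0.07034 m²/day.
v_R·t = 0.1395 × 67.6 = 9.4302 m; 2√(D_R t) = 4.361 m; argument = (13.2 − 9.4302)/4.361 = 0.8644.
C = C₀ × ½·erfc(0.8644) = 19.6 × 0.1108 = 2.17 mg/L.

2.17 mg/L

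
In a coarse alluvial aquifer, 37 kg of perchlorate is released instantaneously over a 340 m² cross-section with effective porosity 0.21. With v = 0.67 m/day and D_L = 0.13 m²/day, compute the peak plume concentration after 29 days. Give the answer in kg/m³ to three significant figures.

The peak of an instantaneous 1D plume sits at x = vt; there the Gaussian factor is 1 and C_max = M/(n_e·A·√(4πDt)), where n_e·A is the pore area the mass is dissolved in.
√(4πDt) = √(4π × 0.13 × 29) = 6.883 m, so C_max = 37/(0.21 × 340 × 6.883) = 0.0753 kg/m³.

0.0753 kg/m³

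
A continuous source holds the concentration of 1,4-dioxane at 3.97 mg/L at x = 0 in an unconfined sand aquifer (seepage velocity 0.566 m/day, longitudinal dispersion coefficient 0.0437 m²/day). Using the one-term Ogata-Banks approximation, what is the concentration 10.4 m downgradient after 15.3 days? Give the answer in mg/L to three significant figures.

For a continuous step input, C/C₀ ≈ ½·erfc((x−vt)/(2√(Dt))).
vt = 0.566 × 15.3 = 8.6598 m and 2√(Dt) = 2√(0.0437 × 15.3) = 1.635 m.
Argument (x−vt)/(2√(Dt)) = (10.4 − 8.6598)/1.635 = 1.064; ½·erfc(1.064) = 0.06620.
C = 3.97 × 0.06620 = 0.263 mg/L.

0.263 mg/L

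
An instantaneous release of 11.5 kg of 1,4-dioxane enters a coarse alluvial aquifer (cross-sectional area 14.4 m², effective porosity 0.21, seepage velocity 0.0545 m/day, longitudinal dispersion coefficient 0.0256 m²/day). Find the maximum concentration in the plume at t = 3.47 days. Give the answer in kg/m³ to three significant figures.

The peak of an instantaneous 1D plume sits at x = vt; there the Gaussian factor is 1 and C_max = M/(n_e·A·√(4πDt)), where n_e·A is the pore area the mass is dissolved in.
√(4πDt) = √(4π × 0.0256 × 3.47) = 1.057 m, so C_max = 11.5/(0.21 × 14.4 × 1.057) = 3.60 kg/m³.

3.60 kg/m³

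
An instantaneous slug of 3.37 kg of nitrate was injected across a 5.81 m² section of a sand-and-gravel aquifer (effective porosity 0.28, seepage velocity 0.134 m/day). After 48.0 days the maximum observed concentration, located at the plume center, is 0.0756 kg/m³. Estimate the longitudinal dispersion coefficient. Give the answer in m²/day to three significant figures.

1.24 m²/day

At the plume center C_max = M/(n_e·A·√(4πDt)), so D = M²/(4πt·(n_e·A·C_max)²).
n_e·A·C_max = 0.28 × 5.81 × 0.0756 = 0.1230 kg/m.
D = 3.37²/(4π × 48.0 × 0.1230²) = 1.24 m²/day.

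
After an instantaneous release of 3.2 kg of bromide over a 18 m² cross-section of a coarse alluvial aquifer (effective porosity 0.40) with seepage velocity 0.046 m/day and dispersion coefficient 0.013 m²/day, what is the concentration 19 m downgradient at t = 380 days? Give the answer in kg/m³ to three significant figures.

0.0502 kg/m³

For an instantaneous plane source, C(x,t) = M/(n_e·A·√(4πDt)) · exp(−(x−vt)²/(4Dt)), with n_e·A the pore (flow) area.
Plume center vt = 0.046 × 380 = 17.48 m, so the well at 19 m is 1.52 m downgradient of the peak.
√(4πDt) = 7.879 m, giving peak height M/(n_e·A·√(4πDt)) = 3.2/(0.40 × 18 × 7.879) = 0.05641 kg/m³.
(x−vt)²/(4Dt) = (1.52)²/(4 × 0.013 × 380) = 0.1169; exp(−0.1169) = 0.8897.
C = 0.05641 × 0.8897 = 0.0502 kg/m³.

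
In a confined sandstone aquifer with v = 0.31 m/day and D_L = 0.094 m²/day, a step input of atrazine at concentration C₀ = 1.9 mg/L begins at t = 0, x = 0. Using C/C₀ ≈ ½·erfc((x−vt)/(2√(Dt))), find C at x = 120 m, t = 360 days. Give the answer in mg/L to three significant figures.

For a continuous step input, C/C₀ ≈ ½·erfc((x−vt)/(2√(Dt))).
vt = 0.31 × 360 = 111.6 m and 2√(Dt) = 2√(0.094 × 360) = 11.63 m.
Argument (x−vt)/(2√(Dt)) = (120 − 111.6)/11.63 = 0.7223; ½·erfc(0.7223) = 0.1535.
C = 1.9 × 0.1535 = 0.292 mg/L.

0.292 mg/L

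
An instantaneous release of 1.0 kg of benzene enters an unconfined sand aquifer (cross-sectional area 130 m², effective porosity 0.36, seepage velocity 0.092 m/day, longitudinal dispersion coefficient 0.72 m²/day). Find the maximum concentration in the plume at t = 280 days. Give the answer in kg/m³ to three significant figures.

The peak of an instantaneous 1D plume sits at x = vt; there the Gaussian factor is 1 and C_max = M/(n_e·A·√(4πDt)), where n_e·A is the pore area the mass is dissolved in.
√(4πDt) = √(4π × 0.72 × 280) = 50.33 m, so C_max = 1.0/(0.36 × 130 × 50.33) = 0.000425 kg/m³.

0.000425 kg/m³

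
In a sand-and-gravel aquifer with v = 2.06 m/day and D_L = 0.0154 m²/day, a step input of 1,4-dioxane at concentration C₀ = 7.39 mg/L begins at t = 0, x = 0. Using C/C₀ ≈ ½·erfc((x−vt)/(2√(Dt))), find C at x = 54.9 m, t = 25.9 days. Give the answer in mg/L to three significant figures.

0.308 mg/L

For a continuous step input, C/C₀ ≈ ½·erfc((x−vt)/(2√(Dt))).
vt = 2.06 × 25.9 = 53.354 m and 2√(Dt) = 2√(0.0154 × 25.9) = 1.263 m.
Argument (x−vt)/(2√(Dt)) = (54.9 − 53.354)/1.263 = 1.224; ½·erfc(1.224) = 0.04173.
C = 7.39 × 0.04173 = 0.308 mg/L.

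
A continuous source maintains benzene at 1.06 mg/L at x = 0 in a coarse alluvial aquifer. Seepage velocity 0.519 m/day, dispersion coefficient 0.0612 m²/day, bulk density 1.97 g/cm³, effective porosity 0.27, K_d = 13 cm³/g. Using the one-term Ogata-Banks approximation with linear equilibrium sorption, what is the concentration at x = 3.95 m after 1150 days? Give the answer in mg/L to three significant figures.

Retardation factor R = 1 + ρ_b·K_d/n = 1 + 1.97 × 13/0.27 = 95.85.
Sorption retards both mechanisms: v_R = v/R = 0.005415 m/day, D_R = D/R = 0.0006385 m²/day.
v_R·t = 0.005415 × 1150 = 6.22725 m; 2√(D_R t) = 1.714 m; argument = (3.95 − 6.22725)/1.714 = -1.329.
C = C₀ × ½·erfc(-1.329) = 1.06 × 0.9699 = 1.03 mg/L.

1.03 mg/L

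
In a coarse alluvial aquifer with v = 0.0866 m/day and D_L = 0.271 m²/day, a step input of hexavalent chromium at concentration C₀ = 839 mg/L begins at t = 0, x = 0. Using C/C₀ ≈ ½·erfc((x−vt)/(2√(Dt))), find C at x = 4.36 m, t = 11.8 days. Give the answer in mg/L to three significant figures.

For a continuous step input, C/C₀ ≈ ½·erfc((x−vt)/(2√(Dt))).
vt = 0.0866 × 11.8 = 1.02188 m and 2√(Dt) = 2√(0.271 × 11.8) = 3.576 m.
Argument (x−vt)/(2√(Dt)) = (4.36 − 1.02188)/3.576 = 0.9335; ½·erfc(0.9335) = 0.09339.
C = 839 × 0.09339 = 78.4 mg/L.

78.4 mg/L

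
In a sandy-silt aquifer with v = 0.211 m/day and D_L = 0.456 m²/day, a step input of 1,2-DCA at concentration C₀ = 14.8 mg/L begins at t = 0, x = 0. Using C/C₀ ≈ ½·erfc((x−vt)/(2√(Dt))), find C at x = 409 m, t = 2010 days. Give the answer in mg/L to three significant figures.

For a continuous step input, C/C₀ ≈ ½·erfc((x−vt)/(2√(Dt))).
vt = 0.211 × 2010 = 424.11 m and 2√(Dt) = 2√(0.456 × 2010) = 60.55 m.
Argument (x−vt)/(2√(Dt)) = (409 − 424.11)/60.55 = -0.2495; ½·erfc(-0.2495) = 0.6379.
C = 14.8 × 0.6379 = 9.44 mg/L.

9.44 mg/L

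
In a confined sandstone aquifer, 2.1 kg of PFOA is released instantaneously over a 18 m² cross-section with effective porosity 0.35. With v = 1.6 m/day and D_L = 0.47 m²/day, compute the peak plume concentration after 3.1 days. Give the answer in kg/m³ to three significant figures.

0.0779 kg/m³

The peak of an instantaneous 1D plume sits at x = vt; there the Gaussian factor is 1 and C_max = M/(n_e·A·√(4πDt)), where n_e·A is the pore area the mass is dissolved in.
√(4πDt) = √(4π × 0.47 × 3.1) = 4.279 m, so C_max = 2.1/(0.35 × 18 × 4.279) = 0.0779 kg/m³.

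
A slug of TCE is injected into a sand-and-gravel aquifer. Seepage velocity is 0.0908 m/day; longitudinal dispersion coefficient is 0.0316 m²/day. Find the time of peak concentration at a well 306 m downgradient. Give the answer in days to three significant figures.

For the 1D instantaneous-source solution, setting ∂C/∂t = 0 at fixed x gives v²t² + 2Dt − x² = 0, so t = (√(D² + v²x²) − D)/v².
√(D² + v²x²) = √(0.0316² + 0.0908² × 306²) = 27.78; v² = 0.00824464.
t = (27.78 − 0.0316)/0.00824464 = 3370 days (vs. the pure-advection estimate x/v = 3370 d).

3370 days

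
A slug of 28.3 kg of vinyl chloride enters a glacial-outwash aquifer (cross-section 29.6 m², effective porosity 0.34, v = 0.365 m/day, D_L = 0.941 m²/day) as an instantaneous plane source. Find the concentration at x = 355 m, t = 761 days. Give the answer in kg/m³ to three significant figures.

For an instantaneous plane source, C(x,t) = M/(n_e·A·√(4πDt)) · exp(−(x−vt)²/(4Dt)), with n_e·A the pore (flow) area.
Plume center vt = 0.365 × 761 = 277.765 m, so the well at 355 m is 77.235 m downgradient of the peak.
√(4πDt) = 94.86 m, giving peak height M/(n_e·A·√(4πDt)) = 28.3/(0.34 × 29.6 × 94.86) = 0.02964 kg/m³.
(x−vt)²/(4Dt) = (77.235)²/(4 × 0.941 × 761) = 2.083; exp(−2.083) = 0.1246.
C = 0.02964 × 0.1246 = 0.00369 kg/m³.

0.00369 kg/m³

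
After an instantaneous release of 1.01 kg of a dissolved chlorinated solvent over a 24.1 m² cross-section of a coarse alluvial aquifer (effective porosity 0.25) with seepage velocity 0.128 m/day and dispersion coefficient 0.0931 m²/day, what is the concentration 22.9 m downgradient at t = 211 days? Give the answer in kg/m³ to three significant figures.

0.00861 kg/m³

For an instantaneous plane source, C(x,t) = M/(n_e·A·√(4πDt)) · exp(−(x−vt)²/(4Dt)), with n_e·A the pore (flow) area.
Plume center vt = 0.128 × 211 = 27.008 m, so the well at 22.9 m is 4.108 m upgradient of the peak.
√(4πDt) = 15.71 m, giving peak height M/(n_e·A·√(4πDt)) = 1.01/(0.25 × 24.1 × 15.71) = 0.01067 kg/m³.
(x−vt)²/(4Dt) = (-4.108)²/(4 × 0.0931 × 211) = 0.2148; exp(−0.2148) = 0.8067.
C = 0.01067 × 0.8067 = 0.00861 kg/m³.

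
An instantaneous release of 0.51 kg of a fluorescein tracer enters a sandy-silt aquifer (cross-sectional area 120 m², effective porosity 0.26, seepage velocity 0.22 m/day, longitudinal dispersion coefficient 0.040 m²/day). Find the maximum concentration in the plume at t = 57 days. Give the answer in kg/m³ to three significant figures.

0.00305 kg/m³

The peak of an instantaneous 1D plume sits at x = vt; there the Gaussian factor is 1 and C_max = M/(n_e·A·√(4πDt)), where n_e·A is the pore area the mass is dissolved in.
√(4πDt) = √(4π × 0.040 × 57) = 5.353 m, so C_max = 0.51/(0.26 × 120 × 5.353) = 0.00305 kg/m³.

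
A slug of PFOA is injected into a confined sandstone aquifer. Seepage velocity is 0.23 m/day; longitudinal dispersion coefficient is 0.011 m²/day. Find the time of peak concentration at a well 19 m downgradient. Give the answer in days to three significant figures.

82.4 days

For the 1D instantaneous-source solution, setting ∂C/∂t = 0 at fixed x gives v²t² + 2Dt − x² = 0, so t = (√(D² + v²x²) − D)/v².
√(D² + v²x²) = √(0.011² + 0.23² × 19²) = 4.370; v² = 0.0529.
t = (4.370 − 0.011)/0.0529 = 82.4 days (vs. the pure-advection estimate x/v = 82.6 d).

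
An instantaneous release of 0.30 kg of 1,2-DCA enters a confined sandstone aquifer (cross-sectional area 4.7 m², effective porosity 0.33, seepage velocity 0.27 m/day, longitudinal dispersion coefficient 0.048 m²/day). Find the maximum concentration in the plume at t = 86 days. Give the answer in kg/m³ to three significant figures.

The peak of an instantaneous 1D plume sits at x = vt; there the Gaussian factor is 1 and C_max = M/(n_e·A·√(4πDt)), where n_e·A is the pore area the mass is dissolved in.
√(4πDt) = √(4π × 0.048 × 86) = 7.202 m, so C_max = 0.30/(0.33 × 4.7 × 7.202) = 0.0269 kg/m³.

0.0269 kg/m³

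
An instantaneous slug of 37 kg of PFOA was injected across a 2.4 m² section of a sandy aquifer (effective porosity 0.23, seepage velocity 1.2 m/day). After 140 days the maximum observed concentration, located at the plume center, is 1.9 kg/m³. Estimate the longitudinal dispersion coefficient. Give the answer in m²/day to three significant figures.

0.707 m²/day

At the plume center C_max = M/(n_e·A·√(4πDt)), so D = M²/(4πt·(n_e·A·C_max)²).
n_e·A·C_max = 0.23 × 2.4 × 1.9 = 1.049 kg/m.
D = 37²/(4π × 140 × 1.049²) = 0.707 m²/day.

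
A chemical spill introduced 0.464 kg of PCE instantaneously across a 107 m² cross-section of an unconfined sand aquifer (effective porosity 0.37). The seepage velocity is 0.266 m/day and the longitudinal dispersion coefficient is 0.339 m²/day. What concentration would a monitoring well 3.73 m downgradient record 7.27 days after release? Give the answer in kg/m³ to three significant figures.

0.00152 kg/m³

For an instantaneous plane source, C(x,t) = M/(n_e·A·√(4πDt)) · exp(−(x−vt)²/(4Dt)), with n_e·A the pore (flow) area.
Plume center vt = 0.266 × 7.27 = 1.93382 m, so the well at 3.73 m is 1.79618 m downgradient of the peak.
√(4πDt) = 5.565 m, giving peak height M/(n_e·A·√(4πDt)) = 0.464/(0.37 × 107 × 5.565) = 0.002106 kg/m³.
(x−vt)²/(4Dt) = (1.79618)²/(4 × 0.339 × 7.27) = 0.3273; exp(−0.3273) = 0.7209.
C = 0.002106 × 0.7209 = 0.00152 kg/m³.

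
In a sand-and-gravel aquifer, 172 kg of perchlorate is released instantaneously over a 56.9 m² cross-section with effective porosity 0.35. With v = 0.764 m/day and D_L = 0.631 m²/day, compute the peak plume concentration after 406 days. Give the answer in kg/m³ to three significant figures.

The peak of an instantaneous 1D plume sits at x = vt; there the Gaussian factor is 1 and C_max = M/(n_e·A·√(4πDt)), where n_e·A is the pore area the mass is dissolved in.
√(4πDt) = √(4π × 0.631 × 406) = 56.74 m, so C_max = 172/(0.35 × 56.9 × 56.74) = 0.152 kg/m³.

0.152 kg/m³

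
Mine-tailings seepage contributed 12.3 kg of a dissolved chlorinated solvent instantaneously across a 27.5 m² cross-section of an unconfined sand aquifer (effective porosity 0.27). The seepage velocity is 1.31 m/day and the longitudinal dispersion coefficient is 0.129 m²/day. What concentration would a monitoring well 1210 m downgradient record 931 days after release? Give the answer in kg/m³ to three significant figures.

0.0352 kg/m³

For an instantaneous plane source, C(x,t) = M/(n_e·A·√(4πDt)) · exp(−(x−vt)²/(4Dt)), with n_e·A the pore (flow) area.
Plume center vt = 1.31 × 931 = 1219.61 m, so the well at 1210 m is 9.61 m upgradient of the peak.
√(4πDt) = 38.85 m, giving peak height M/(n_e·A·√(4πDt)) = 12.3/(0.27 × 27.5 × 38.85) = 0.04264 kg/m³.
(x−vt)²/(4Dt) = (-9.61)²/(4 × 0.129 × 931) = 0.1922; exp(−0.1922) = 0.8251.
C = 0.04264 × 0.8251 = 0.0352 kg/m³.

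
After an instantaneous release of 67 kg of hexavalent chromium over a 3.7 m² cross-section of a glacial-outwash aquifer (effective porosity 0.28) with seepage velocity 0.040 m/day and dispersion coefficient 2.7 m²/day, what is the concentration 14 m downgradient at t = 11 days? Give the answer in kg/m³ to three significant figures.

For an instantaneous plane source, C(x,t) = M/(n_e·A·√(4πDt)) · exp(−(x−vt)²/(4Dt)), with n_e·A the pore (flow) area.
Plume center vt = 0.040 × 11 = 0.44 m, so the well at 14 m is 13.56 m downgradient of the peak.
√(4πDt) = 19.32 m, giving peak height M/(n_e·A·√(4πDt)) = 67/(0.28 × 3.7 × 19.32) = 3.347 kg/m³.
(x−vt)²/(4Dt) = (13.56)²/(4 × 2.7 × 11) = 1.548; exp(−1.548) = 0.2127.
C = 3.347 × 0.2127 = 0.712 kg/m³.

0.712 kg/m³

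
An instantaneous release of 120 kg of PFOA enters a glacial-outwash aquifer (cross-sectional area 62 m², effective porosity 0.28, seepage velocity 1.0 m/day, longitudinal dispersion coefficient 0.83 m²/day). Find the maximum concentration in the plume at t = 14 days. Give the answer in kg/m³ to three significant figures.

0.572 kg/m³

The peak of an instantaneous 1D plume sits at x = vt; there the Gaussian factor is 1 and C_max = M/(n_e·A·√(4πDt)), where n_e·A is the pore area the mass is dissolved in.
√(4πDt) = √(4π × 0.83 × 14) = 12.08 m, so C_max = 120/(0.28 × 62 × 12.08) = 0.572 kg/m³.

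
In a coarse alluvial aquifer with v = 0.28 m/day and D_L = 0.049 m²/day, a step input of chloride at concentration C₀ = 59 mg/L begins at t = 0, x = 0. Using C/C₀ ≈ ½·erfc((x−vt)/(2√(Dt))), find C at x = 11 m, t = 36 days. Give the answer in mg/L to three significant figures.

For a continuous step input, C/C₀ ≈ ½·erfc((x−vt)/(2√(Dt))).
vt = 0.28 × 36 = 10.08 m and 2√(Dt) = 2√(0.049 × 36) = 2.656 m.
Argument (x−vt)/(2√(Dt)) = (11 − 10.08)/2.656 = 0.3464; ½·erfc(0.3464) = 0.3121.
C = 59 × 0.3121 = 18.4 mg/L.

18.4 mg/L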